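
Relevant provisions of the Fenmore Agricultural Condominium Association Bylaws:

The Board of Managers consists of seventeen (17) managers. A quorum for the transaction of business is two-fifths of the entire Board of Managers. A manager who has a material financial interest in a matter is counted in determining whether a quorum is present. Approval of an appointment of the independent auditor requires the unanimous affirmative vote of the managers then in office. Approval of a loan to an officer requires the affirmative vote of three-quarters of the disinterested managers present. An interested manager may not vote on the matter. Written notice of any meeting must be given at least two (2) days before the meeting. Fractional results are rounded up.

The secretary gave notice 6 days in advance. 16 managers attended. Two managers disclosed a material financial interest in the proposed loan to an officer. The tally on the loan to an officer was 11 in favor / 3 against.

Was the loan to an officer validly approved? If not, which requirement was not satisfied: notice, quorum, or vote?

Notice: 6 days given; 2 required (6 ≥ 2). Satisfied.
Quorum: 16 present (interested managers count toward quorum); quorum is 7. Satisfied.
Vote: the loan to an officer requires three-fourths of the disinterested managers present (16 − 2 = 14). 3/4 of 14 = 10.50, rounded up to 11, so 11 affirmative votes are needed; 11 voted in favor. Satisfied.

Valid — all requirements satisfied.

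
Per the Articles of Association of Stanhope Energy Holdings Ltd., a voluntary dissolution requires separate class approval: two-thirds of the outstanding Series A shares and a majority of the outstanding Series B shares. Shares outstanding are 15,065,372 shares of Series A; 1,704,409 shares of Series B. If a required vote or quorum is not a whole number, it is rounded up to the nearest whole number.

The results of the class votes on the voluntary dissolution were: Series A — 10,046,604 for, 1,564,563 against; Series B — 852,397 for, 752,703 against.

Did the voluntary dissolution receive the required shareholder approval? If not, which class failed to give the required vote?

Series A: 2/3 of 15065372 = 10043581.33, rounded up to 10043582; 10,043,582 required, 10,046,604 in favor — approved.
Series B: a majority of 1704409 is 852205; 852,205 required, 852,397 in favor — approved.

Approved — every class gave the required vote.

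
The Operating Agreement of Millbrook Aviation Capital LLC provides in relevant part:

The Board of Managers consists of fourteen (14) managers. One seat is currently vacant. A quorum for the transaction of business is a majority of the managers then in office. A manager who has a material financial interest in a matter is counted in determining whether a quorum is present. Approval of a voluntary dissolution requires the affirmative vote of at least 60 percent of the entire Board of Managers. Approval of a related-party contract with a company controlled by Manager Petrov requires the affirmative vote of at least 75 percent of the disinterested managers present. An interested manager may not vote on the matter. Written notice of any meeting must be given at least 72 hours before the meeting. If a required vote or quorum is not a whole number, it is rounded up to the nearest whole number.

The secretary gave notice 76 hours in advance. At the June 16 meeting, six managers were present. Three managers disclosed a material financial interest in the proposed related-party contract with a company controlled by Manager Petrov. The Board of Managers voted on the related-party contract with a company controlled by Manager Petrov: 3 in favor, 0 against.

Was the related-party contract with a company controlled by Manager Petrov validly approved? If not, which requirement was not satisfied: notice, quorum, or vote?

Notice: 76 hours given; 72 required (76 ≥ 72). Satisfied.
Quorum: 6 present (interested managers count toward quorum); quorum is 7. Not satisfied.
Vote: the related-party contract with a company controlled by Manager Petrov requires three-fourths of the disinterested managers present (6 − 3 = 3). 3/4 of 3 = 2.25, rounded up to 3, so 3 affirmative votes are needed; 3 voted in favor. Satisfied. (Moot — without a quorum no business can be validly transacted.)

Invalid — quorum requirement not satisfied.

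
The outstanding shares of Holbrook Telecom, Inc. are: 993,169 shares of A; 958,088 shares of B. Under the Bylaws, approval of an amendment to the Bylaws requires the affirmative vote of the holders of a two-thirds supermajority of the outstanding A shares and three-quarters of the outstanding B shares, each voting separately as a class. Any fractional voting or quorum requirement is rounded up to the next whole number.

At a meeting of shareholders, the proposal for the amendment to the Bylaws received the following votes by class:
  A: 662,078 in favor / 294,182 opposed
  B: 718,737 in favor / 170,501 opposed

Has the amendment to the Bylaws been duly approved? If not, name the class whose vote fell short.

A: 2/3 of 993169 = 662112.67, rounded up to 662113; 662,113 required, 662,078 in favor — not approved.
B: 3/4 of 958088 = 718566; 718,566 required, 718,737 in favor — approved.

Not approved — the A shares did not give the required vote.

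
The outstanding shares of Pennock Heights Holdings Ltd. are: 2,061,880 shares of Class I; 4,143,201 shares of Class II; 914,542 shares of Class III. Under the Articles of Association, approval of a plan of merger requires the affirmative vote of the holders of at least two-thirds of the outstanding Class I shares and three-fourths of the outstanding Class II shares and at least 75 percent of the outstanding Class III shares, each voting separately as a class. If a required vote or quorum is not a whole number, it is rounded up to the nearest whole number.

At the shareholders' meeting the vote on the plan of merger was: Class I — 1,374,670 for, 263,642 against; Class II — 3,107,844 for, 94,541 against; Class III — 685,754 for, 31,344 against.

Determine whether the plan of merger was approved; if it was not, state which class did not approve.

Class I: 2/3 of 2061880 = 1374586.67, rounded up to 1374587; 1,374,587 required, 1,374,670 in favor — approved.
Class II: 3/4 of 4143201 = 3107400.75, rounded up to 3107401; 3,107,401 required, 3,107,844 in favor — approved.
Class III: 3/4 of 914542 = 685906.50, rounded up to 685907; 685,907 required, 685,754 in favor — not approved.

Not approved — the Class III shares did not give the required vote.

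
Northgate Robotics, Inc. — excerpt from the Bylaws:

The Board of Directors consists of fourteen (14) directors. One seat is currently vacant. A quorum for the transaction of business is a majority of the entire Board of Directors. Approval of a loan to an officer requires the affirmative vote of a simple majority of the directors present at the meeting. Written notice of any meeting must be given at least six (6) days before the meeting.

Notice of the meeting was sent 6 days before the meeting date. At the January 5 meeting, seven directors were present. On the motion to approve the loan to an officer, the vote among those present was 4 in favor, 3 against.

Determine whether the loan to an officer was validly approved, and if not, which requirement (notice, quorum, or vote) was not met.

Notice: 6 days given; 6 required (6 ≥ 6). Satisfied.
Quorum: 7 present; quorum is 8. Not satisfied.
Vote: the loan to an officer requires a majority of the directors present (7). A majority of 7 is 4, so 4 affirmative votes are needed; 4 voted in favor. Satisfied. (Moot — without a quorum no business can be validly transacted.)

Invalid — quorum requirement not satisfied.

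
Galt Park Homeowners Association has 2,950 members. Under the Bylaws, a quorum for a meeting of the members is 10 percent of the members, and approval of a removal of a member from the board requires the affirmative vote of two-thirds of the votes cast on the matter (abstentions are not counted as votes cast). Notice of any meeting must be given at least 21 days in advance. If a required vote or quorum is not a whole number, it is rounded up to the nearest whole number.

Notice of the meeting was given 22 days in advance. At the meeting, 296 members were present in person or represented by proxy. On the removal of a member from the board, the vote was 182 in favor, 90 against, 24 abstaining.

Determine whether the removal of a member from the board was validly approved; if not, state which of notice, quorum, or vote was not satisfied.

Valid — all requirements satisfied.

Notice: 22 days given; 21 required. Satisfied.
Quorum: 10% of 2,950 = 295; 296 present. Satisfied.
Vote: requires two-thirds of the votes cast (296 − 24 abstaining = 272); 2/3 of 272 = 181.33, rounded up to 182, so 182 needed; 182 in favor. Satisfied.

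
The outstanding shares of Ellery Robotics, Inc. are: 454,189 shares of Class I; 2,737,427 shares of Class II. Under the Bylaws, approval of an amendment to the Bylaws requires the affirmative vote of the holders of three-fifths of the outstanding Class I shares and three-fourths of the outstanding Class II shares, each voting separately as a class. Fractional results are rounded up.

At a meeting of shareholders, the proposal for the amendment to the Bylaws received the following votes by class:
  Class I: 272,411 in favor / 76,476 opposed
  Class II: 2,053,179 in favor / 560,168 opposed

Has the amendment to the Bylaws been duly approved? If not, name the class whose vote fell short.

Not approved — the Class I shares did not give the required vote.

Class I: 3/5 of 454189 = 272513.40, rounded up to 272514; 272,514 required, 272,411 in favor — not approved.
Class II: 3/4 of 2737427 = 2053070.25, rounded up to 2053071; 2,053,071 required, 2,053,179 in favor — approved.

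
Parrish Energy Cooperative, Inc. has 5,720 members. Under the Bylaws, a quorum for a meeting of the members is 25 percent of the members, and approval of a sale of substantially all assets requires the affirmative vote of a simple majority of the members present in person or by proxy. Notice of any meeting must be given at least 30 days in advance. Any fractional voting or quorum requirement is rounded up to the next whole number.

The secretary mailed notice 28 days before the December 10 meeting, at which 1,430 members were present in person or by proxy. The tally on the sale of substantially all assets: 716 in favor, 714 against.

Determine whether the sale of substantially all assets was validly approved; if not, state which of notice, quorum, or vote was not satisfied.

Invalid — notice requirement not satisfied.

Notice: 28 days given; 30 required. Not satisfied.
Quorum: 25% of 5,720 = 1,430; 1,430 present. Satisfied.
Vote: requires a majority of those present (1,430); a majority of 1430 is 716, so 716 needed; 716 in favor. Satisfied.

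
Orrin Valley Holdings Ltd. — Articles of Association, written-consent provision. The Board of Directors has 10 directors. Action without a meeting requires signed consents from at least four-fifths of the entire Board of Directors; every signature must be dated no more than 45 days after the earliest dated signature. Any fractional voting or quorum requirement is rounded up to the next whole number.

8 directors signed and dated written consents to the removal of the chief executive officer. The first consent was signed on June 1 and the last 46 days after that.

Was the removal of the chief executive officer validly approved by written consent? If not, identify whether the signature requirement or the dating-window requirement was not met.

Not effective — dating-window requirement not satisfied.

Signatures required: at least four-fifths of 10 — 4/5 of 10 = 8, so 8 needed; 8 signed. Sufficient.
Dating window: the latest signature is 46 days after the earliest; the limit is 45 days. Outside the window.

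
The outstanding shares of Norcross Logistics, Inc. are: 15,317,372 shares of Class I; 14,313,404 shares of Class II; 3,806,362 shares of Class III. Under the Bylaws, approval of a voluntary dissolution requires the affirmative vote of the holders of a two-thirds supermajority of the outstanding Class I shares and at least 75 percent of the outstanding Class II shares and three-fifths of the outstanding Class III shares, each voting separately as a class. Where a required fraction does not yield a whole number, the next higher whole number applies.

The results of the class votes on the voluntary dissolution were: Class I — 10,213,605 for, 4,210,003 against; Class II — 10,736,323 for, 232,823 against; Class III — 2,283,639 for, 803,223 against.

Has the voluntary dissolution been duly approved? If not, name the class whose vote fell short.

Not approved — the Class III shares did not give the required vote.

Class I: 2/3 of 15317372 = 10211581.33, rounded up to 10211582; 10,211,582 required, 10,213,605 in favor — approved.
Class II: 3/4 of 14313404 = 10735053; 10,735,053 required, 10,736,323 in favor — approved.
Class III: 3/5 of 3806362 = 2283817.20, rounded up to 2283818; 2,283,818 required, 2,283,639 in favor — not approved.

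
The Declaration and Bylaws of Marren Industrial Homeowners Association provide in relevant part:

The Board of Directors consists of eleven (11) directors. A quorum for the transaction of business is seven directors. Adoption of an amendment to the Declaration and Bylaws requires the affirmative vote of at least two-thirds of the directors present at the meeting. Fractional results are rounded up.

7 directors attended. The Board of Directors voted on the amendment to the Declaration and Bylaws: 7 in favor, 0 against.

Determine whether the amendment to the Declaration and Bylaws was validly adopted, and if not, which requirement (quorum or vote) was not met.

Valid — all requirements satisfied.

Quorum: 7 present; quorum is 7. Satisfied.
Vote: the amendment to the Declaration and Bylaws requires two-thirds of the directors present (7). 2/3 of 7 = 4.67, rounded up to 5, so 5 affirmative votes are needed; 7 voted in favor. Satisfied.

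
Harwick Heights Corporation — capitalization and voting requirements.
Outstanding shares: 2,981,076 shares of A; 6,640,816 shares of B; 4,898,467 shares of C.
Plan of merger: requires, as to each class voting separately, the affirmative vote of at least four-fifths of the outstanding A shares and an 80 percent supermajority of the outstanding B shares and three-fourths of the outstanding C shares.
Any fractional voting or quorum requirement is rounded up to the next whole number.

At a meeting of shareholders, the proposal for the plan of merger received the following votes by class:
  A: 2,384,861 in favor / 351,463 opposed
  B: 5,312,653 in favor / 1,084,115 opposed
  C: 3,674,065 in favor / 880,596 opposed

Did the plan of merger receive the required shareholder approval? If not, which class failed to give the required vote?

A: 4/5 of 2981076 = 2384860.80, rounded up to 2384861; 2,384,861 required, 2,384,861 in favor — approved.
B: 4/5 of 6640816 = 5312652.80, rounded up to 5312653; 5,312,653 required, 5,312,653 in favor — approved.
C: 3/4 of 4898467 = 3673850.25, rounded up to 3673851; 3,673,851 required, 3,674,065 in favor — approved.

Approved — every class gave the required vote.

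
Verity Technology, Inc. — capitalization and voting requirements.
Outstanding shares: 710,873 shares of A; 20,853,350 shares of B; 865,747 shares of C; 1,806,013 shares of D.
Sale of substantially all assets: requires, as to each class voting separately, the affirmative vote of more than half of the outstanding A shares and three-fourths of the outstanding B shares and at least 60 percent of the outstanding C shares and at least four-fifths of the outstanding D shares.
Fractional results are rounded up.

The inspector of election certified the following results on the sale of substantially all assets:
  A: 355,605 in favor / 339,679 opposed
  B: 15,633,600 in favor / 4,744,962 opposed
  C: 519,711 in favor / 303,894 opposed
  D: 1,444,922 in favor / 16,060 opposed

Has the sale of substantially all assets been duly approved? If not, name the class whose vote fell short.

A: a majority of 710873 is 355437; 355,437 required, 355,605 in favor — approved.
B: 3/4 of 20853350 = 15640012.50, rounded up to 15640013; 15,640,013 required, 15,633,600 in favor — not approved.
C: 3/5 of 865747 = 519448.20, rounded up to 519449; 519,449 required, 519,711 in favor — approved.
D: 4/5 of 1806013 = 1444810.40, rounded up to 1444811; 1,444,811 required, 1,444,922 in favor — approved.

Not approved — the B shares did not give the required vote.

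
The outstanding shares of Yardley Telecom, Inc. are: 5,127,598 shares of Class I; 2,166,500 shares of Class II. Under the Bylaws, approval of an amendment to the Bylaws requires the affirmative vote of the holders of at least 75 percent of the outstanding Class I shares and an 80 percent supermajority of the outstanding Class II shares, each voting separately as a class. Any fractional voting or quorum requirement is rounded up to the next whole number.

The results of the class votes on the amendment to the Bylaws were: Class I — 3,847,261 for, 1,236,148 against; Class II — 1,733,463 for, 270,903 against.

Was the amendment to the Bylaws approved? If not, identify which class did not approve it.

Class I: 3/4 of 5127598 = 3845698.50, rounded up to 3845699; 3,845,699 required, 3,847,261 in favor — approved.
Class II: 4/5 of 2166500 = 1733200; 1,733,200 required, 1,733,463 in favor — approved.

Approved — every class gave the required vote.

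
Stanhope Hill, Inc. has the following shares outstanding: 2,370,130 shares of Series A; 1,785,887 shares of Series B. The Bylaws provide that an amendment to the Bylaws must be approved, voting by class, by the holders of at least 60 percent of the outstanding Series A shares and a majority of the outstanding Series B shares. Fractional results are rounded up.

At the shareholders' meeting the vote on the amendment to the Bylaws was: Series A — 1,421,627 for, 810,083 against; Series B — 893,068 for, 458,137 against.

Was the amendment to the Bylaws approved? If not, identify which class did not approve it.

Not approved — the Series A shares did not give the required vote.

Series A: 3/5 of 2370130 = 1422078; 1,422,078 required, 1,421,627 in favor — not approved.
Series B: a majority of 1785887 is 892944; 892,944 required, 893,068 in favor — approved.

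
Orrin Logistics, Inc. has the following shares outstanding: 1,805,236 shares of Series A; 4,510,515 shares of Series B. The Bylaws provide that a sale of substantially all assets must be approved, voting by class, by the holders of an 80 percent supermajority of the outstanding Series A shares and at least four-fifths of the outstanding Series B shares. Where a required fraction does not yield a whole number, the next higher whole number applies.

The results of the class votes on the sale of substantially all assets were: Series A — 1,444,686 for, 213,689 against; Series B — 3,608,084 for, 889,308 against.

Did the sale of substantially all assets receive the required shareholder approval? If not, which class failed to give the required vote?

Not approved — the Series B shares did not give the required vote.

Series A: 4/5 of 1805236 = 1444188.80, rounded up to 1444189; 1,444,189 required, 1,444,686 in favor — approved.
Series B: 4/5 of 4510515 = 3608412; 3,608,412 required, 3,608,084 in favor — not approved.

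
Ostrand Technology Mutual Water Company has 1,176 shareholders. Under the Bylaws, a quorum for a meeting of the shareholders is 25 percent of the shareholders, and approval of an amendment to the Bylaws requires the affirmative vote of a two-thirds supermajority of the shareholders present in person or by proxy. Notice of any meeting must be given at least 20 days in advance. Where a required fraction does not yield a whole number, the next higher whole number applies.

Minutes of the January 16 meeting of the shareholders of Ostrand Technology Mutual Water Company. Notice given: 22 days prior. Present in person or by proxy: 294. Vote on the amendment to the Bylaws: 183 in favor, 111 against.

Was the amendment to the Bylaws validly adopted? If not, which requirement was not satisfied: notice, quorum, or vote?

Notice: 22 days given; 20 required. Satisfied.
Quorum: 25% of 1,176 = 294; 294 present. Satisfied.
Vote: requires two-thirds of those present (294); 2/3 of 294 = 196, so 196 needed; 183 in favor. Not satisfied.

Invalid — vote requirement not satisfied.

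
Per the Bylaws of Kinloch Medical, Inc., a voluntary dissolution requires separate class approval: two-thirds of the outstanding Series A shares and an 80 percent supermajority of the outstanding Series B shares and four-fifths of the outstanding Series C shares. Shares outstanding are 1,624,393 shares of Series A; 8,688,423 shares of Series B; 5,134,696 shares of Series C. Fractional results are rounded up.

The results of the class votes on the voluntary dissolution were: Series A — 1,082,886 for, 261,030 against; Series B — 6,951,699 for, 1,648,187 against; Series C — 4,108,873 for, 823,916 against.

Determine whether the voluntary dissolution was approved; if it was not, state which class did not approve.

Series A: 2/3 of 1624393 = 1082928.67, rounded up to 1082929; 1,082,929 required, 1,082,886 in favor — not approved.
Series B: 4/5 of 8688423 = 6950738.40, rounded up to 6950739; 6,950,739 required, 6,951,699 in favor — approved.
Series C: 4/5 of 5134696 = 4107756.80, rounded up to 4107757; 4,107,757 required, 4,108,873 in favor — approved.

Not approved — the Series A shares did not give the required vote.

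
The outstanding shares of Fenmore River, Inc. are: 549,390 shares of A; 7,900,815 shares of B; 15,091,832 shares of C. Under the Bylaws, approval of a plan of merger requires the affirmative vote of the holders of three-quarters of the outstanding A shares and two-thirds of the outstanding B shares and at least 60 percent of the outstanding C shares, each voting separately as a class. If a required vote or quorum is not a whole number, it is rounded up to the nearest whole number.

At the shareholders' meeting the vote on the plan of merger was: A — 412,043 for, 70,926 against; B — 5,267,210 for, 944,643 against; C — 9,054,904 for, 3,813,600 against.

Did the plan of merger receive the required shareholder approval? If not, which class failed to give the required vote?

Not approved — the C shares did not give the required vote.

A: 3/4 of 549390 = 412042.50, rounded up to 412043; 412,043 required, 412,043 in favor — approved.
B: 2/3 of 7900815 = 5267210; 5,267,210 required, 5,267,210 in favor — approved.
C: 3/5 of 15091832 = 9055099.20, rounded up to 9055100; 9,055,100 required, 9,054,904 in favor — not approved.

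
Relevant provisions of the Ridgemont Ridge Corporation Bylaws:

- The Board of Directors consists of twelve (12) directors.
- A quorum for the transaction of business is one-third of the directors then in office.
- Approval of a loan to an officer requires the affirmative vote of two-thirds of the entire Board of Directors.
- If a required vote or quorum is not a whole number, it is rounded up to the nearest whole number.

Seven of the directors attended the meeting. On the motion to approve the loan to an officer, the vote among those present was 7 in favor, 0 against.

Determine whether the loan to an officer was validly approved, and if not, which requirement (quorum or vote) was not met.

Quorum: 7 present; quorum is 4. Satisfied.
Vote: the loan to an officer requires two-thirds of the entire Board of Directors (12). 2/3 of 12 = 8, so 8 affirmative votes are needed; 7 voted in favor. Not satisfied.

Invalid — vote requirement not satisfied.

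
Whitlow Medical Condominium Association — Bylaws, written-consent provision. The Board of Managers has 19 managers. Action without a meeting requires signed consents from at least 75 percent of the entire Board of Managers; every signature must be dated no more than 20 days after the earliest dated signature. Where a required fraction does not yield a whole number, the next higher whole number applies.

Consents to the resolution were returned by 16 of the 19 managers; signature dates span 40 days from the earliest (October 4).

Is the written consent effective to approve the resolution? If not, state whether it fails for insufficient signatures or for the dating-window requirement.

Not effective — dating-window requirement not satisfied.

Signatures required: at least 75 percent of 19 — 3/4 of 19 = 14.25, rounded up to 15, so 15 needed; 16 signed. Sufficient.
Dating window: the latest signature is 40 days after the earliest; the limit is 20 days. Outside the window.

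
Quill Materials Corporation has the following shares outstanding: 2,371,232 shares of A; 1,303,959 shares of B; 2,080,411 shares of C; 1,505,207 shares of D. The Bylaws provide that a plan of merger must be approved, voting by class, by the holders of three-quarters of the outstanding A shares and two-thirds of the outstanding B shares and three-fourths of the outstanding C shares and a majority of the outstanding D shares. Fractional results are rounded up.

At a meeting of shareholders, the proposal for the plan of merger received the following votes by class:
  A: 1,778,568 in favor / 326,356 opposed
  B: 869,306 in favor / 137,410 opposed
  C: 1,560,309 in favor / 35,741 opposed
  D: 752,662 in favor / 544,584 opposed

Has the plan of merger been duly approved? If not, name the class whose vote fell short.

A: 3/4 of 2371232 = 1778424; 1,778,424 required, 1,778,568 in favor — approved.
B: 2/3 of 1303959 = 869306; 869,306 required, 869,306 in favor — approved.
C: 3/4 of 2080411 = 1560308.25, rounded up to 1560309; 1,560,309 required, 1,560,309 in favor — approved.
D: a majority of 1505207 is 752604; 752,604 required, 752,662 in favor — approved.

Approved — every class gave the required vote.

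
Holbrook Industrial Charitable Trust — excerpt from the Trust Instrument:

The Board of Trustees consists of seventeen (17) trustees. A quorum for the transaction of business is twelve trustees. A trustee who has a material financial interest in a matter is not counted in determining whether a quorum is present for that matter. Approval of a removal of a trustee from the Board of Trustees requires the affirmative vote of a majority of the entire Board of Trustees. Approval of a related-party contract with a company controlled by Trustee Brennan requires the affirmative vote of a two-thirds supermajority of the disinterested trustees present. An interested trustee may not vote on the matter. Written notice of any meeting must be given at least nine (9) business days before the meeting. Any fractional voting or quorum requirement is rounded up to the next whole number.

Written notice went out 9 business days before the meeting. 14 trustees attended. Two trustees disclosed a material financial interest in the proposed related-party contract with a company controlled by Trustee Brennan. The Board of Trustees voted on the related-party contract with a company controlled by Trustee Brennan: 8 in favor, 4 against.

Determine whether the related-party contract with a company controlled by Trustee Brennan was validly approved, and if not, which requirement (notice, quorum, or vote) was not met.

Notice: 9 business days given; 9 required (9 ≥ 9). Satisfied.
Quorum: 14 present, but the 2 interested trustees do not count, leaving 12. Quorum is 12. Satisfied.
Vote: the related-party contract with a company controlled by Trustee Brennan requires two-thirds of the disinterested trustees present (14 − 2 = 12). 2/3 of 12 = 8, so 8 affirmative votes are needed; 8 voted in favor. Satisfied.

Valid — all requirements satisfied.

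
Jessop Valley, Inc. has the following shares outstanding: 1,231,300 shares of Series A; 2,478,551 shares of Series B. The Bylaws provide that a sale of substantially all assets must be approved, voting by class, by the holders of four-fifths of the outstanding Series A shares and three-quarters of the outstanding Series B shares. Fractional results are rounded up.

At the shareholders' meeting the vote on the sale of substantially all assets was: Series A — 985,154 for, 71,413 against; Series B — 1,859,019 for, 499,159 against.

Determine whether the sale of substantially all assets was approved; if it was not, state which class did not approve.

Approved — every class gave the required vote.

Series A: 4/5 of 1231300 = 985040; 985,040 required, 985,154 in favor — approved.
Series B: 3/4 of 2478551 = 1858913.25, rounded up to 1858914; 1,858,914 required, 1,859,019 in favor — approved.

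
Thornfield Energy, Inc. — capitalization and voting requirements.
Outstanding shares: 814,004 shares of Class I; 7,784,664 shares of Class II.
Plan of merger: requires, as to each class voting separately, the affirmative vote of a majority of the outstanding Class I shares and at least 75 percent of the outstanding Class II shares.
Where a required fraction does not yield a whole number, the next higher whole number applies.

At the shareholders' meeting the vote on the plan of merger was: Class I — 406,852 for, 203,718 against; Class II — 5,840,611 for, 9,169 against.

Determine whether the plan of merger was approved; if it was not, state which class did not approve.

Not approved — the Class I shares did not give the required vote.

Class I: a majority of 814004 is 407003; 407,003 required, 406,852 in favor — not approved.
Class II: 3/4 of 7784664 = 5838498; 5,838,498 required, 5,840,611 in favor — approved.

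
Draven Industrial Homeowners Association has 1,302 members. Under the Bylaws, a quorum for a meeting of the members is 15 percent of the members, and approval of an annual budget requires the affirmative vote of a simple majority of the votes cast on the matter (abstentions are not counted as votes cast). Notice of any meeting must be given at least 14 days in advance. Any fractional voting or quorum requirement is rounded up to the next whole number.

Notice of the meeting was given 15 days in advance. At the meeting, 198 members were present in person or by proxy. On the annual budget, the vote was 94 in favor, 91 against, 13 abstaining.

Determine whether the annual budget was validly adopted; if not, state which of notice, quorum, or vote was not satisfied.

Notice: 15 days given; 14 required. Satisfied.
Quorum: 15% of 1,302 = 195.30, rounded up to 196; 198 present. Satisfied.
Vote: requires a majority of the votes cast (198 − 13 abstaining = 185); a majority of 185 is 93, so 93 needed; 94 in favor. Satisfied.

Valid — all requirements satisfied.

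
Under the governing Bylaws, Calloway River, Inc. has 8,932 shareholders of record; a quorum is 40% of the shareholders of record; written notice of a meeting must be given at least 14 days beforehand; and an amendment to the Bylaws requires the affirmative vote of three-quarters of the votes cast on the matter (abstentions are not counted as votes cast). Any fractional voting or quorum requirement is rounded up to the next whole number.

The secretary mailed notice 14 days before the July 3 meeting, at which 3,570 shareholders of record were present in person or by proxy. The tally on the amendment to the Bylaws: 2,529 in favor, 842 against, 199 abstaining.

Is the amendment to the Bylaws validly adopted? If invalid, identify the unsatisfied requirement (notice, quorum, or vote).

Notice: 14 days given; 14 required. Satisfied.
Quorum: 40% of 8,932 = 3,572.80, rounded up to 3,573; 3,570 present. Not satisfied.
Vote: requires three-fourths of the votes cast (3,570 − 199 abstaining = 3,371); 3/4 of 3371 = 2528.25, rounded up to 2529, so 2,529 needed; 2,529 in favor. Satisfied.

Invalid — quorum requirement not satisfied.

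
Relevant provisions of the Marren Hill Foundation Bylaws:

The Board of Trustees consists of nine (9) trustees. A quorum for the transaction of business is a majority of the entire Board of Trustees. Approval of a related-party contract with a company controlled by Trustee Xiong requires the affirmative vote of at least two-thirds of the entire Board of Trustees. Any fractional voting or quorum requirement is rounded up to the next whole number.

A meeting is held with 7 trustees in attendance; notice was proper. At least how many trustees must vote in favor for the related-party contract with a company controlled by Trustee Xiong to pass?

The related-party contract with a company controlled by Trustee Xiong requires two-thirds of the entire Board of Trustees (9).
2/3 of 9 = 6.

6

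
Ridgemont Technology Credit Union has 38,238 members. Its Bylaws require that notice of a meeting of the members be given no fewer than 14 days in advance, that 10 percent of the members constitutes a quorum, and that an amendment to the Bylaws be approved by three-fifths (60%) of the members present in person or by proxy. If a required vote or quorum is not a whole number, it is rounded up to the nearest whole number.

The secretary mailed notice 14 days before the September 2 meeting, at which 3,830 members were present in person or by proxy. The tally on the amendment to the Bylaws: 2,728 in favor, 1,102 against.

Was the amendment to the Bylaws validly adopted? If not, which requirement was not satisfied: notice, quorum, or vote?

Valid — all requirements satisfied.

Notice: 14 days given; 14 required. Satisfied.
Quorum: 10% of 38,238 = 3,823.80, rounded up to 3,824; 3,830 present. Satisfied.
Vote: requires three-fifths of those present (3,830); 3/5 of 3830 = 2298, so 2,298 needed; 2,728 in favor. Satisfied.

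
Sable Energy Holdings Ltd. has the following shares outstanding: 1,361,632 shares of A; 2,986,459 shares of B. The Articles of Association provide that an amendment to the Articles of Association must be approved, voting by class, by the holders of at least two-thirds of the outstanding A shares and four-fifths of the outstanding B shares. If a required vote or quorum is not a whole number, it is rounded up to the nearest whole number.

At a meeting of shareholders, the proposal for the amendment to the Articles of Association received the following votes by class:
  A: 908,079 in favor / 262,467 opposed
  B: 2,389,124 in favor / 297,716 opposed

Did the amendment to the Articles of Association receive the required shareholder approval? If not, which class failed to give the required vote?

A: 2/3 of 1361632 = 907754.67, rounded up to 907755; 907,755 required, 908,079 in favor — approved.
B: 4/5 of 2986459 = 2389167.20, rounded up to 2389168; 2,389,168 required, 2,389,124 in favor — not approved.

Not approved — the B shares did not give the required vote.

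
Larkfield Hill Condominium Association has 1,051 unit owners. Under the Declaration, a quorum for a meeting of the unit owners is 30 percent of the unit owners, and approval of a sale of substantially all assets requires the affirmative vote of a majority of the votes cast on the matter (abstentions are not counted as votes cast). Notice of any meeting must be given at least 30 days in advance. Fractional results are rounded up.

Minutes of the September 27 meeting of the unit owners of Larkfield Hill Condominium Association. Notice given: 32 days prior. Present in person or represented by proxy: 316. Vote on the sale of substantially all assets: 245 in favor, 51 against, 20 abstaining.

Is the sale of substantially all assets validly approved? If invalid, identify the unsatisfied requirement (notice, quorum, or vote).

Valid — all requirements satisfied.

Notice: 32 days given; 30 required. Satisfied.
Quorum: 30% of 1,051 = 315.30, rounded up to 316; 316 present. Satisfied.
Vote: requires a majority of the votes cast (316 − 20 abstaining = 296); a majority of 296 is 149, so 149 needed; 245 in favor. Satisfied.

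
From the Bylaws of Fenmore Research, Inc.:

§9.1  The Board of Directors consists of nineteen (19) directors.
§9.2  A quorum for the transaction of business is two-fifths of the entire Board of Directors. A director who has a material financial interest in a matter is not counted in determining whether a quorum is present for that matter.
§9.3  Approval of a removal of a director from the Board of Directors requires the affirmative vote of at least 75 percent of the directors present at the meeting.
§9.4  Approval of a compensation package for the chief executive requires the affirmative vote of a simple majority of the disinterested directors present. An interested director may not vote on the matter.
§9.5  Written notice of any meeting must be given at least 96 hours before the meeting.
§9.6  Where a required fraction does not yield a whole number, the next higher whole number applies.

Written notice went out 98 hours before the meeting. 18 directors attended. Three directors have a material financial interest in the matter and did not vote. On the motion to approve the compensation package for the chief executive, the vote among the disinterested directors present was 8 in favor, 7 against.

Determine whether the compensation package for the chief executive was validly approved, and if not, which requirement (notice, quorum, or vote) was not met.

Valid — all requirements satisfied.

Notice: 98 hours given; 96 required (98 ≥ 96). Satisfied.
Quorum: 18 present, but the 3 interested directors do not count, leaving 15. Quorum is 8. Satisfied.
Vote: the compensation package for the chief executive requires a majority of the disinterested directors present (18 − 3 = 15). A majority of 15 is 8, so 8 affirmative votes are needed; 8 voted in favor. Satisfied.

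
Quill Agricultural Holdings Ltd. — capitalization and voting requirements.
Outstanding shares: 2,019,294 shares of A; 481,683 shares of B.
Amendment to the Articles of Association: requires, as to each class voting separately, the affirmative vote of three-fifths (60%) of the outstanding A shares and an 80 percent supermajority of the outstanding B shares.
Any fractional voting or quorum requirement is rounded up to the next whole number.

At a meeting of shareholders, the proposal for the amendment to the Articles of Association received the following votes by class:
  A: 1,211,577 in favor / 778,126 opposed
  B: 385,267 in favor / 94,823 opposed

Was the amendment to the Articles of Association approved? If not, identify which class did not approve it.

A: 3/5 of 2019294 = 1211576.40, rounded up to 1211577; 1,211,577 required, 1,211,577 in favor — approved.
B: 4/5 of 481683 = 385346.40, rounded up to 385347; 385,347 required, 385,267 in favor — not approved.

Not approved — the B shares did not give the required vote.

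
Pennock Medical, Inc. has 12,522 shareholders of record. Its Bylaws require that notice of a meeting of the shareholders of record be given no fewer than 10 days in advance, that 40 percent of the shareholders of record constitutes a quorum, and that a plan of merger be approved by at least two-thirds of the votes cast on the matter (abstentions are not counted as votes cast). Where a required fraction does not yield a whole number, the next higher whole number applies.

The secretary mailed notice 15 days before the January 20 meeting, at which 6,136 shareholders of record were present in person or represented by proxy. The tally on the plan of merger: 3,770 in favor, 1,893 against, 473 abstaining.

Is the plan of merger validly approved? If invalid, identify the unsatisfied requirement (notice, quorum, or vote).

Notice: 15 days given; 10 required. Satisfied.
Quorum: 40% of 12,522 = 5,008.80, rounded up to 5,009; 6,136 present. Satisfied.
Vote: requires two-thirds of the votes cast (6,136 − 473 abstaining = 5,663); 2/3 of 5663 = 3775.33, rounded up to 3776, so 3,776 needed; 3,770 in favor. Not satisfied.

Invalid — vote requirement not satisfied.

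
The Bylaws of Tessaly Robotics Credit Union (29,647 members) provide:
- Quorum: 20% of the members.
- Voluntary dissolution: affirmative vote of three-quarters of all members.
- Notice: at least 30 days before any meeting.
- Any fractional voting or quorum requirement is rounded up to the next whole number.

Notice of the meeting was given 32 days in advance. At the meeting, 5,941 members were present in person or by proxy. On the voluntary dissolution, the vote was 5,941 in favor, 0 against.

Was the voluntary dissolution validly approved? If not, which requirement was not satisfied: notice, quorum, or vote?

Invalid — vote requirement not satisfied.

Notice: 32 days given; 30 required. Satisfied.
Quorum: 20% of 29,647 = 5,929.40, rounded up to 5,930; 5,941 present. Satisfied.
Vote: requires three-fourths of all members (29,647); 3/4 of 29647 = 22235.25, rounded up to 22236, so 22,236 needed; 5,941 in favor. Not satisfied.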